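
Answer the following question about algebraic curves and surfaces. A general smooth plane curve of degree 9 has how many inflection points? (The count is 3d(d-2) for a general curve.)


For a general smooth plane curve C of degree d, the inflection points are
the intersection of C with its Hessian curve, which has degree 3(d-2).
By Bezout, the total intersection number is d * 3(d-2) = 9 * 21 = 189.
For a general curve every flex is ordinary, so each contributes
multiplicity 1 to C·Hess(C), and the number of distinct inflection
points is 3d(d-2).
Inflection points = 3*9*(9-2) = 3*9*7 = 189

189


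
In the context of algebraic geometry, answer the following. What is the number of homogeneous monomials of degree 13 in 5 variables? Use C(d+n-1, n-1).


The number of degree-13 monomials in 5 variables is C(d+n-1, n-1).
= C(13+5-1, 5-1) = C(17, 4)
= 2380

2380


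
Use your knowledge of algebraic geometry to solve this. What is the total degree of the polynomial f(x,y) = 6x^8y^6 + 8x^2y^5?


Examine each term for its total degree (sum of exponents).
  Term '6x^8y^6' has total degree 8+6 = 14.
  Term '8x^2y^5' has total degree 2+5 = 7.
The maximum total degree among all terms is 14.

14


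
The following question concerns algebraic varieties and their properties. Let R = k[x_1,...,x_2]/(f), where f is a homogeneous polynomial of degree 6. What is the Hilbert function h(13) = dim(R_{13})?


For R = k[x_1,...,x_n]/(f) with f homogeneous of degree e:
The Hilbert series is (1 - t^e)/(1 - t)^n.
So h(d) = C(d+n-1, n-1) - C(d-e+n-1, n-1) for d >= e.
With n=2, e=6, d=13:
C(13+2-1, 2-1) = C(14, 1) = 14
C(13-6+2-1, 2-1) = C(8, 1) = 8
h(13) = 14 - 8 = 6

6


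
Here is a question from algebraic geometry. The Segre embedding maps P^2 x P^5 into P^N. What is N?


The Segre embedding maps P^m x P^n into P^N via
all products of coordinates from each factor.
N = (m+1)(n+1) - 1
N = (2+1)(5+1) - 1
N = 3*6 - 1
N = 18 - 1 = 17

17


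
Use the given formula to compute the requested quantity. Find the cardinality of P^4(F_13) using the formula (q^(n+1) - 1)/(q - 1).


P^4(F_13) has (q^(n+1) - 1)/(q - 1) points.
= 13^4 + 13^3 + 13^2 + 13^1 + 13^0
= 28561 + 2197 + 169 + 13 + 1
= 30941

30941


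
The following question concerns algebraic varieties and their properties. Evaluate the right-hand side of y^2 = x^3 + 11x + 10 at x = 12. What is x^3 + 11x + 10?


Compute x^3 + 11x + 10 at x = 12:
x^3 = 12^3 = 1728
11*x = 11*12 = 132
Sum: 1728 + 132 + 10 = 1870

1870


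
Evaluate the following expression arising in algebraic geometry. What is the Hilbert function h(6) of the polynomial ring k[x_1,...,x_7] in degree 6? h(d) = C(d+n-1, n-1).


The Hilbert function for the polynomial ring in 7 variables is:
h(d) = C(d+n-1, n-1)
h(6) = C(6+7-1, 7-1) = C(12, 6)
= 12! / (6! * 6!)
= 924

924


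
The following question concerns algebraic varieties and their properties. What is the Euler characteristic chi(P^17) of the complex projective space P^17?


The complex projective space P^17 has one cell in each even real dimension 0, 2, ..., 34.
The cohomology groups are H^{2k}(P^17) = Z for k = 0,...,17, and 0 otherwise.
Euler characteristic = sum of Betti numbers = 1 per even-dimensional cohomology group.
chi(P^17) = 17 + 1 = 18

18


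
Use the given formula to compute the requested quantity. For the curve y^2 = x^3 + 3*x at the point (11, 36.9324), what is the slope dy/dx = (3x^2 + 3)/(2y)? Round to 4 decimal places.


Using implicit differentiation of y^2 = x^3 + 3*x:
2y * dy/dx = 3x^2 + 3
dy/dx = (3x^2 + 3)/(2y)
Numerator: 3*11^2 + 3 = 366
Denominator: 2*36.9324 = 73.8648
dy/dx = 366/73.8648 = 4.9550

4.9550


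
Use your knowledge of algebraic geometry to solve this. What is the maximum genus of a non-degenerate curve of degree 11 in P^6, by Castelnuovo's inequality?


Castelnuovo's bound: write d - 1 = m(r-1) + epsilon with 0 <= epsilon < r-1.
d - 1 = 11 - 1 = 10
r - 1 = 6 - 1 = 5
10 = 2*5 + 0, so m = 2, epsilon = 0
pi(d, r) = m(m-1)(r-1)/2 + m*epsilon
= 2*1*5/2 + 2*0
= 10/2 + 0
= 5 + 0 = 5

5


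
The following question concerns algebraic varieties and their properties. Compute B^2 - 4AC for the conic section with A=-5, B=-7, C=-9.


The discriminant of a conic Ax^2 + Bxy + Cy^2 + ... = 0 is B^2 - 4AC.
B^2 = (-7)^2 = 49
4AC = 4*(-5)*(-9) = 180
Discriminant = 49 - 180 = -131

-131


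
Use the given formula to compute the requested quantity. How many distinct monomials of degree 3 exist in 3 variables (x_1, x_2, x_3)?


The number of degree-3 monomials in 3 variables is C(d+n-1, n-1).
= C(3+3-1, 3-1) = C(5, 2)
= 10

10


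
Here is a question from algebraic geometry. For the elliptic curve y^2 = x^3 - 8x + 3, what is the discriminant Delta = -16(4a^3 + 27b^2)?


Compute each component:
4a^3 = 4*(-8)^3 = 4*(-512) = -2048
27b^2 = 27*3^2 = 27*9 = 243
4a^3 + 27b^2 = -2048 + 243 = -1805
Delta = -16*(-1805) = 28880

28880


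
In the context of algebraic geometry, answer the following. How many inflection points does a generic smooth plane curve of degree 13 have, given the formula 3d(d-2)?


For a general smooth plane curve C of degree d, the inflection points are
the intersection of C with its Hessian curve, which has degree 3(d-2).
By Bezout, the total intersection number is d * 3(d-2) = 13 * 33 = 429.
For a general curve every flex is ordinary, so each contributes
multiplicity 1 to C·Hess(C), and the number of distinct inflection
points is 3d(d-2).
Inflection points = 3*13*(13-2) = 3*13*11 = 429

429


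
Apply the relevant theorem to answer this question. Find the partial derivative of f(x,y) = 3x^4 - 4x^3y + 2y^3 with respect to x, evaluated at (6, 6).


df/dx = 4*3*x^3 + 3*(-4)*x^2*y
At (6,6): 4*3*6^3 + 3*(-4)*6^2*6
= 2592 - 2592
= 0

0


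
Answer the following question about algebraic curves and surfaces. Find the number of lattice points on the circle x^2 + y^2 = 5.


Systematically check integer values of x where x^2 <= 5.
For each valid x, check if 5 - x^2 is a perfect square.
x=1: 5 - 1 = 4, sqrt = 2 (valid)
x=2: 5 - 4 = 1, sqrt = 1 (valid)
Total integer solutions found: 8

8


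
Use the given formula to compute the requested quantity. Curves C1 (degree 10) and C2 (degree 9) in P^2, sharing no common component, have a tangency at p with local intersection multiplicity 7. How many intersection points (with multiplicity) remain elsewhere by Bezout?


By Bezout's theorem, the total intersection number is d1 * d2.
Total = 10 * 9 = 90
Intersection multiplicity at p = 7
Remaining intersections = 90 - 7 = 83

83


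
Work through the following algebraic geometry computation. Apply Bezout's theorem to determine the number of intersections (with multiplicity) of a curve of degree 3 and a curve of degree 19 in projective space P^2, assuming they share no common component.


Bezout's theorem states the intersection count equals the product of degrees.
Intersection count = 3 * 19 = 57

57


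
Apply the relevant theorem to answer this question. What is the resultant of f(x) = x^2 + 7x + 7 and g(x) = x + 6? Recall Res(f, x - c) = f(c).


For Res(f, x - c), we evaluate f at x = c.
f(-6) = (-6)^2 + 7*(-6) + 7
= 36 - 42 + 7
= -6 + 7 = 1
Res(f, g) = 1

1


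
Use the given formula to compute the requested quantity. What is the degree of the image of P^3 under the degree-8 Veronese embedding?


The Veronese variety v_8(P^3) has degree d^r.
d^r = 8^3 = 512

512


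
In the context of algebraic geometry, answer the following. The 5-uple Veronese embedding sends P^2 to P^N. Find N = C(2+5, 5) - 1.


The Veronese embedding v_d: P^n -> P^N maps each point to all
degree-d monomials in n+1 homogeneous coordinates.
N = C(n+d, d) - 1
N = C(2+5, 5) - 1
N = C(7, 5) - 1
C(7, 5) = 21
N = 21 - 1 = 20

20


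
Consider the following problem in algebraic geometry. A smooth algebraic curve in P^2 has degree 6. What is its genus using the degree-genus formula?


Using the genus formula for smooth plane curves:
g = (d-1)(d-2)/2
g = (6-1)(6-2)/2
g = 5*4/2
g = 20/2 = 10

10


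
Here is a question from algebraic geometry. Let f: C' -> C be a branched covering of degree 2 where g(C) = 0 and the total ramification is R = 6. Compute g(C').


Riemann-Hurwitz formula: 2g' - 2 = d(2g - 2) + R
Given: d = 2, g = 0, R = 6
2g' - 2 = 2*(2*0 - 2) + 6
2g' - 2 = 2*(-2) + 6
2g' - 2 = -4 + 6 = 2
2g' = 4
g' = 2

2


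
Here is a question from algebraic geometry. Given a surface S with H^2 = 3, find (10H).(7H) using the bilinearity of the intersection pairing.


Using bilinearity of the intersection pairing on a surface S:
(aH).(bH) = ab * (H.H)
We have H^2 = 3.
D.E = (10H).(7H) = 10*7*3
= 70*3
= 210

210


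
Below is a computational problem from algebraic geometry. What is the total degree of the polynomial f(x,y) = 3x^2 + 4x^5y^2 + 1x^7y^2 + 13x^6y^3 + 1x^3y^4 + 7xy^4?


Examine each term for its total degree (sum of exponents).
  Term '3x^2' has total degree 2+0 = 2.
  Term '4x^5y^2' has total degree 5+2 = 7.
  Term '1x^7y^2' has total degree 7+2 = 9.
  Term '13x^6y^3' has total degree 6+3 = 9.
  Term '1x^3y^4' has total degree 3+4 = 7.
  Term '7xy^4' has total degree 1+4 = 5.
The maximum total degree among all terms is 9.

9


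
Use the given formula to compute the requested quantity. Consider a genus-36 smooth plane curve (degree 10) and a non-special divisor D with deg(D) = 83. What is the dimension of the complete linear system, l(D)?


First, compute the genus of a smooth plane curve of degree 10:
g = (d-1)(d-2)/2 = (10-1)(10-2)/2 = 36
For a non-special divisor D (i.e., h^1(D) = 0), Riemann-Roch gives:
l(D) = deg(D) - g + 1
Since deg(D) = 83 >= 2g - 1 = 71, D is non-special.
l(D) = 83 - 36 + 1 = 48

48


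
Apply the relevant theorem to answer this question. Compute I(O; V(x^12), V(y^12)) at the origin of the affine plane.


The intersection multiplicity of V(x^a) and V(y^b) at the origin is:
I(O; V(x^12), V(y^12)) = dim_k(k[x,y]/(x^12, y^12))
A basis for k[x,y]/(x^12, y^12) is the set of monomials x^i * y^j
where 0 <= i < 12 and 0 <= j < 12.
The number of such monomials is 12 * 12 = 144

144


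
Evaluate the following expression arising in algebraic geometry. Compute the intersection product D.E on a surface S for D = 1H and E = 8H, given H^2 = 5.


Using bilinearity of the intersection pairing on a surface S:
(aH).(bH) = ab * (H.H)
We have H^2 = 5.
D.E = (1H).(8H) = 1*8*5
= 8*5
= 40

40


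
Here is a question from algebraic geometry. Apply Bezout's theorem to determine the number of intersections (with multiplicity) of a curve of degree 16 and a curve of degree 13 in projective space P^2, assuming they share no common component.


Bezout's theorem states the intersection count equals the product of degrees.
Intersection count = 16 * 13 = 208

208


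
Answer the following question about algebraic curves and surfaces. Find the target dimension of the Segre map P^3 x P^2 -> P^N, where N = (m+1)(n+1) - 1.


The Segre embedding maps P^m x P^n into P^N via
all products of coordinates from each factor.
N = (m+1)(n+1) - 1
N = (3+1)(2+1) - 1
N = 4*3 - 1
N = 12 - 1 = 11

11


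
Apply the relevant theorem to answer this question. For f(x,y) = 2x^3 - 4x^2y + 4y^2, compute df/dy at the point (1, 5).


df/dy = (-4)*x^2 + 2*4*y^1
At (1,5): (-4)*1^2 + 2*4*5^1
= -4 + 40
= 36

36


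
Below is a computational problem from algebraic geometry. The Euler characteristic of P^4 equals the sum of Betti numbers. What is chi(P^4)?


The complex projective space P^4 has one cell in each even real dimension 0, 2, ..., 8.
The cohomology groups are H^{2k}(P^4) = Z for k = 0,...,4, and 0 otherwise.
Euler characteristic = sum of Betti numbers = 1 per even-dimensional cohomology group.
chi(P^4) = 4 + 1 = 5

5


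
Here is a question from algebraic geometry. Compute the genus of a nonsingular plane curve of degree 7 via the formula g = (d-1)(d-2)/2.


Using the genus formula for smooth plane curves:
g = (d-1)(d-2)/2
g = (7-1)(7-2)/2
g = 6*5/2
g = 30/2 = 15

15


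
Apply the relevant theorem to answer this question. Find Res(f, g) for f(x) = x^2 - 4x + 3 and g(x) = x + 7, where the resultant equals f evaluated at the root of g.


For Res(f, x - c), we evaluate f at x = c.
f(-7) = (-7)^2 - 4*(-7) + 3
= 49 + 28 + 3
= 77 + 3 = 80
Res(f, g) = 80

80


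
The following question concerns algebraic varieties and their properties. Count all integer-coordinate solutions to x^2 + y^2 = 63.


Systematically check integer values of x where x^2 <= 63.
For each valid x, check if 63 - x^2 is a perfect square.
Total integer solutions found: 0

0


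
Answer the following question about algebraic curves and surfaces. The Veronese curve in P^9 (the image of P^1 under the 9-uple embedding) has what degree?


The rational normal curve in P^9 is the image of P^1 under the 9-uple Veronese.
A general hyperplane in P^9 pulls back to a degree-9 form on P^1, which has 9 zeros,
so the curve meets a general hyperplane in 9 points. Degree = 9.

9


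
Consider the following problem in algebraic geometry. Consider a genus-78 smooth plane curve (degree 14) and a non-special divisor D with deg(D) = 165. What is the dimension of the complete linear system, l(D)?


First, compute the genus of a smooth plane curve of degree 14:
g = (d-1)(d-2)/2 = (14-1)(14-2)/2 = 78
For a non-special divisor D (i.e., h^1(D) = 0), Riemann-Roch gives:
l(D) = deg(D) - g + 1
Since deg(D) = 165 >= 2g - 1 = 155, D is non-special.
l(D) = 165 - 78 + 1 = 88

88


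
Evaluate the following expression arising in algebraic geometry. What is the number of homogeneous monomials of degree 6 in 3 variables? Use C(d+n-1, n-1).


The number of degree-6 monomials in 3 variables is C(d+n-1, n-1).
= C(6+3-1, 3-1) = C(8, 2)
= 28

28


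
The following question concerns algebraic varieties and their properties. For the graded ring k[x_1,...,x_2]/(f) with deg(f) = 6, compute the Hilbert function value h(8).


For R = k[x_1,...,x_n]/(f) with f homogeneous of degree e:
The Hilbert series is (1 - t^e)/(1 - t)^n.
So h(d) = C(d+n-1, n-1) - C(d-e+n-1, n-1) for d >= e.
With n=2, e=6, d=8:
C(8+2-1, 2-1) = C(9, 1) = 9
C(8-6+2-1, 2-1) = C(3, 1) = 3
h(8) = 9 - 3 = 6

6


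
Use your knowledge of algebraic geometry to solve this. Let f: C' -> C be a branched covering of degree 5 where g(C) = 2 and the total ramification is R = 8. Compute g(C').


Riemann-Hurwitz formula: 2g' - 2 = d(2g - 2) + R
Given: d = 5, g = 2, R = 8
2g' - 2 = 5*(2*2 - 2) + 8
2g' - 2 = 5*2 + 8
2g' - 2 = 10 + 8 = 18
2g' = 20
g' = 10

10


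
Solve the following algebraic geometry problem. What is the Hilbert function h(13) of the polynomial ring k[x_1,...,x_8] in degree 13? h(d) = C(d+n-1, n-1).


The Hilbert function for the polynomial ring in 8 variables is:
h(d) = C(d+n-1, n-1)
h(13) = C(13+8-1, 8-1) = C(20, 7)
= 20! / (7! * 13!)
= 77520

77520


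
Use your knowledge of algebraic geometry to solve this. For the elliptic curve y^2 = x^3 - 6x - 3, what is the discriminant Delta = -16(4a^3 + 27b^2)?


Compute each component:
4a^3 = 4*(-6)^3 = 4*(-216) = -864
27b^2 = 27*(-3)^2 = 27*9 = 243
4a^3 + 27b^2 = -864 + 243 = -621
Delta = -16*(-621) = 9936

9936


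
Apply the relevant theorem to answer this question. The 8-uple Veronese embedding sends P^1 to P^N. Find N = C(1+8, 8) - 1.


The Veronese embedding v_d: P^n -> P^N maps each point to all
degree-d monomials in n+1 homogeneous coordinates.
N = C(n+d, d) - 1
N = C(1+8, 8) - 1
N = C(9, 8) - 1
C(9, 8) = 9
N = 9 - 1 = 8

8


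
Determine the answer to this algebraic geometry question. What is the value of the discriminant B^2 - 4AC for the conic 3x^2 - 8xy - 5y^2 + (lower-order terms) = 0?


The discriminant of a conic Ax^2 + Bxy + Cy^2 + ... = 0 is B^2 - 4AC.
B^2 = (-8)^2 = 64
4AC = 4*3*(-5) = -60
Discriminant = 64 + 60 = 124

124


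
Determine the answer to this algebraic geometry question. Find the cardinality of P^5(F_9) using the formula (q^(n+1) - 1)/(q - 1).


P^5(F_9) has (q^(n+1) - 1)/(q - 1) points.
= 9^5 + 9^4 + 9^3 + 9^2 + 9^1 + 9^0
= 59049 + 6561 + 729 + 81 + 9 + 1
= 66430

66430


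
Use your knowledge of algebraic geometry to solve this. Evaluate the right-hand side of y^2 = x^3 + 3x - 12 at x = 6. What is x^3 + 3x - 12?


Compute x^3 + 3x - 12 at x = 6:
x^3 = 6^3 = 216
3*x = 3*6 = 18
Sum: 216 + 18 - 12 = 222

222


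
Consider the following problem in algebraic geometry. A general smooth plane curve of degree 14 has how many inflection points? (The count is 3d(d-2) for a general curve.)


For a general smooth plane curve C of degree d, the inflection points are
the intersection of C with its Hessian curve, which has degree 3(d-2).
By Bezout, the total intersection number is d * 3(d-2) = 14 * 36 = 504.
For a general curve every flex is ordinary, so each contributes
multiplicity 1 to C·Hess(C), and the number of distinct inflection
points is 3d(d-2).
Inflection points = 3*14*(14-2) = 3*14*12 = 504

504


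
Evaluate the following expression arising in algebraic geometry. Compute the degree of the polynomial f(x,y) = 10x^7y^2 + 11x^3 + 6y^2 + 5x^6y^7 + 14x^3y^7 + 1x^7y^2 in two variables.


Examine each term for its total degree (sum of exponents).
  Term '10x^7y^2' has total degree 7+2 = 9.
  Term '11x^3' has total degree 3+0 = 3.
  Term '6y^2' has total degree 0+2 = 2.
  Term '5x^6y^7' has total degree 6+7 = 13.
  Term '14x^3y^7' has total degree 3+7 = 10.
  Term '1x^7y^2' has total degree 7+2 = 9.
The maximum total degree among all terms is 13.

13


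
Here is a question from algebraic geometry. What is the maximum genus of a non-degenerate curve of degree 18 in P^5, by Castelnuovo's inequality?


Castelnuovo's bound: write d - 1 = m(r-1) + epsilon with 0 <= epsilon < r-1.
d - 1 = 18 - 1 = 17
r - 1 = 5 - 1 = 4
17 = 4*4 + 1, so m = 4, epsilon = 1
pi(d, r) = m(m-1)(r-1)/2 + m*epsilon
= 4*3*4/2 + 4*1
= 48/2 + 4
= 24 + 4 = 28

28


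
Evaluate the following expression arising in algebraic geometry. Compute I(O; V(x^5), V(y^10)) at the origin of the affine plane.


The intersection multiplicity of V(x^a) and V(y^b) at the origin is:
I(O; V(x^5), V(y^10)) = dim_k(k[x,y]/(x^5, y^10))
A basis for k[x,y]/(x^5, y^10) is the set of monomials x^i * y^j
where 0 <= i < 5 and 0 <= j < 10.
The number of such monomials is 5 * 10 = 50

50


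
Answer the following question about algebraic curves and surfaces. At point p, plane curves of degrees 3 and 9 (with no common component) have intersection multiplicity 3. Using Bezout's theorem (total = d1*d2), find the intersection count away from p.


By Bezout's theorem, the total intersection number is d1 * d2.
Total = 3 * 9 = 27
Intersection multiplicity at p = 3
Remaining intersections = 27 - 3 = 24

24


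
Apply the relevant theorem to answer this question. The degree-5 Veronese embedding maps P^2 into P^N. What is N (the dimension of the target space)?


The Veronese embedding v_d: P^n -> P^N maps each point to all
degree-d monomials in n+1 homogeneous coordinates.
N = C(n+d, d) - 1
N = C(2+5, 5) - 1
N = C(7, 5) - 1
C(7, 5) = 21
N = 21 - 1 = 20

20


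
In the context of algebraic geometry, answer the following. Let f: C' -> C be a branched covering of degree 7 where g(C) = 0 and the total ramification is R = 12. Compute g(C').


Riemann-Hurwitz formula: 2g' - 2 = d(2g - 2) + R
Given: d = 7, g = 0, R = 12
2g' - 2 = 7*(2*0 - 2) + 12
2g' - 2 = 7*(-2) + 12
2g' - 2 = -14 + 12 = -2
2g' = 0
g' = 0

0


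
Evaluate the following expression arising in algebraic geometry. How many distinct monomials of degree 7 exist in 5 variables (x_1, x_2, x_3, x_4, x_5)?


The number of degree-7 monomials in 5 variables is C(d+n-1, n-1).
= C(7+5-1, 5-1) = C(11, 4)
= 330

330


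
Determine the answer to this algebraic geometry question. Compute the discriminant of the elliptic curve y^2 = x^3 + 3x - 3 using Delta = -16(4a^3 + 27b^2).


Compute each component:
4a^3 = 4*3^3 = 4*27 = 108
27b^2 = 27*(-3)^2 = 27*9 = 243
4a^3 + 27b^2 = 108 + 243 = 351
Delta = -16*351 = -5616

-5616


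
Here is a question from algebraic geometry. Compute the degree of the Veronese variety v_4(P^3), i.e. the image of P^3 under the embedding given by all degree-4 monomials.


The Veronese variety v_4(P^3) has degree d^r.
d^r = 4^3 = 64

64


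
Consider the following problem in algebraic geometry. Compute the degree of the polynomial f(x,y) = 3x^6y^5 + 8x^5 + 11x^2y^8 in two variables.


Examine each term for its total degree (sum of exponents).
  Term '3x^6y^5' has total degree 6+5 = 11.
  Term '8x^5' has total degree 5+0 = 5.
  Term '11x^2y^8' has total degree 2+8 = 10.
The maximum total degree among all terms is 11.

11


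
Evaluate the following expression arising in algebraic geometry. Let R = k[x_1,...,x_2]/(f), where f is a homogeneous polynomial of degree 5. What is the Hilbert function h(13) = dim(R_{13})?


For R = k[x_1,...,x_n]/(f) with f homogeneous of degree e:
The Hilbert series is (1 - t^e)/(1 - t)^n.
So h(d) = C(d+n-1, n-1) - C(d-e+n-1, n-1) for d >= e.
With n=2, e=5, d=13:
C(13+2-1, 2-1) = C(14, 1) = 14
C(13-5+2-1, 2-1) = C(9, 1) = 9
h(13) = 14 - 9 = 5

5


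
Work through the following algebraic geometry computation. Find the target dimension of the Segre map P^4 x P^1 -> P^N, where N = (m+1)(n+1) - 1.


The Segre embedding maps P^m x P^n into P^N via
all products of coordinates from each factor.
N = (m+1)(n+1) - 1
N = (4+1)(1+1) - 1
N = 5*2 - 1
N = 10 - 1 = 9

9


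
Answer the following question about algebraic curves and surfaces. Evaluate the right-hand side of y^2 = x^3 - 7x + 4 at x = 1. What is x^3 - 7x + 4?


Compute x^3 - 7x + 4 at x = 1:
x^3 = 1^3 = 1
(-7)*x = (-7)*1 = -7
Sum: 1 - 7 + 4 = -2

-2


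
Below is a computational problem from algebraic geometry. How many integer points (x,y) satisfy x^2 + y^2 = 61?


Systematically check integer values of x where x^2 <= 61.
For each valid x, check if 61 - x^2 is a perfect square.
x=5: 61 - 25 = 36, sqrt = 6 (valid)
x=6: 61 - 36 = 25, sqrt = 5 (valid)
Total integer solutions found: 8

8


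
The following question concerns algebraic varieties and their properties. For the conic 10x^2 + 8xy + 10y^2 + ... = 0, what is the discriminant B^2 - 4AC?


The discriminant of a conic Ax^2 + Bxy + Cy^2 + ... = 0 is B^2 - 4AC.
B^2 = 8^2 = 64
4AC = 4*10*10 = 400
Discriminant = 64 - 400 = -336

-336


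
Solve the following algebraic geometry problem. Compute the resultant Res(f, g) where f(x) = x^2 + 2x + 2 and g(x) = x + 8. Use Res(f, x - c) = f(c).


For Res(f, x - c), we evaluate f at x = c.
f(-8) = (-8)^2 + 2*(-8) + 2
= 64 - 16 + 2
= 48 + 2 = 50
Res(f, g) = 50

50


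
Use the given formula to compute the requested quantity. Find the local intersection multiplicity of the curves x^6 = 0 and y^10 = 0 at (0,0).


The intersection multiplicity of V(x^a) and V(y^b) at the origin is:
I(O; V(x^6), V(y^10)) = dim_k(k[x,y]/(x^6, y^10))
A basis for k[x,y]/(x^6, y^10) is the set of monomials x^i * y^j
where 0 <= i < 6 and 0 <= j < 10.
The number of such monomials is 6 * 10 = 60

60


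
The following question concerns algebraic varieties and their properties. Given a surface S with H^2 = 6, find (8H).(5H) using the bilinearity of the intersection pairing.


Using bilinearity of the intersection pairing on a surface S:
(aH).(bH) = ab * (H.H)
We have H^2 = 6.
D.E = (8H).(5H) = 8*5*6
= 40*6
= 240

240


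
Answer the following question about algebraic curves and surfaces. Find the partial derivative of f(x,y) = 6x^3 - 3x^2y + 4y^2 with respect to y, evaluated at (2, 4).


df/dy = (-3)*x^2 + 2*4*y^1
At (2,4): (-3)*2^2 + 2*4*4^1
= -12 + 32
= 20

20


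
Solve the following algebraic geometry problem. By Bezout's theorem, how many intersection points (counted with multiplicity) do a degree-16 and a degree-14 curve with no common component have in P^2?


Bezout's theorem states the intersection count equals the product of degrees.
Intersection count = 16 * 14 = 224

224


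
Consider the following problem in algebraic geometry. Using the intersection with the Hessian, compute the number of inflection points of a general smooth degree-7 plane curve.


For a general smooth plane curve C of degree d, the inflection points are
the intersection of C with its Hessian curve, which has degree 3(d-2).
By Bezout, the total intersection number is d * 3(d-2) = 7 * 15 = 105.
For a general curve every flex is ordinary, so each contributes
multiplicity 1 to C·Hess(C), and the number of distinct inflection
points is 3d(d-2).
Inflection points = 3*7*(7-2) = 3*7*5 = 105

105


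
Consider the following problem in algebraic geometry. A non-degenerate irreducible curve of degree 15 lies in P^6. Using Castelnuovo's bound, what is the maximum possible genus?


Castelnuovo's bound: write d - 1 = m(r-1) + epsilon with 0 <= epsilon < r-1.
d - 1 = 15 - 1 = 14
r - 1 = 6 - 1 = 5
14 = 2*5 + 4, so m = 2, epsilon = 4
pi(d, r) = m(m-1)(r-1)/2 + m*epsilon
= 2*1*5/2 + 2*4
= 10/2 + 8
= 5 + 8 = 13

13


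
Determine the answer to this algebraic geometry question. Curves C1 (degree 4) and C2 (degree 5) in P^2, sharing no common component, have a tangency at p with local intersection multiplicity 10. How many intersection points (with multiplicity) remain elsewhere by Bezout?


By Bezout's theorem, the total intersection number is d1 * d2.
Total = 4 * 5 = 20
Intersection multiplicity at p = 10
Remaining intersections = 20 - 10 = 10

10


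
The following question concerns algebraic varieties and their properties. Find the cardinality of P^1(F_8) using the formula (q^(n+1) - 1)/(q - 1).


P^1(F_8) has (q^(n+1) - 1)/(q - 1) points.
= 8^1 + 8^0
= 8 + 1
= 9

9


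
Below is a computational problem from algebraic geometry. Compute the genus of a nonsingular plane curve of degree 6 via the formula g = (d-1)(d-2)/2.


Using the genus formula for smooth plane curves:
g = (d-1)(d-2)/2
g = (6-1)(6-2)/2
g = 5*4/2
g = 20/2 = 10

10


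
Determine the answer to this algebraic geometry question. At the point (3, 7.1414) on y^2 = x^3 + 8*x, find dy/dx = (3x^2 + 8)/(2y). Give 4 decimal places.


Using implicit differentiation of y^2 = x^3 + 8*x:
2y * dy/dx = 3x^2 + 8
dy/dx = (3x^2 + 8)/(2y)
Numerator: 3*3^2 + 8 = 35
Denominator: 2*7.1414 = 14.2828
dy/dx = 35/14.2828 = 2.4505

2.4505


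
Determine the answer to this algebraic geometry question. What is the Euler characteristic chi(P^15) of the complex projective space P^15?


The complex projective space P^15 has one cell in each even real dimension 0, 2, ..., 30.
The cohomology groups are H^{2k}(P^15) = Z for k = 0,...,15, and 0 otherwise.
Euler characteristic = sum of Betti numbers = 1 per even-dimensional cohomology group.
chi(P^15) = 15 + 1 = 16

16


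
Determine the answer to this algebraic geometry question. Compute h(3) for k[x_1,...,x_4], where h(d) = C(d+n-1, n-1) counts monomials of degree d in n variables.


The Hilbert function for the polynomial ring in 4 variables is:
h(d) = C(d+n-1, n-1)
h(3) = C(3+4-1, 4-1) = C(6, 3)
= 6! / (3! * 3!)
= 20

20


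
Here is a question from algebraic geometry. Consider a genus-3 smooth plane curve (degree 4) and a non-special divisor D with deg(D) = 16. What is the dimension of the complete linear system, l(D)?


First, compute the genus of a smooth plane curve of degree 4:
g = (d-1)(d-2)/2 = (4-1)(4-2)/2 = 3
For a non-special divisor D (i.e., h^1(D) = 0), Riemann-Roch gives:
l(D) = deg(D) - g + 1
Since deg(D) = 16 >= 2g - 1 = 5, D is non-special.
l(D) = 16 - 3 + 1 = 14

14


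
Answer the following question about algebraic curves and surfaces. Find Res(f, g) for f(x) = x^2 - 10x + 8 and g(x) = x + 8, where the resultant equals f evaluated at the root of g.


For Res(f, x - c), we evaluate f at x = c.
f(-8) = (-8)^2 - 10*(-8) + 8
= 64 + 80 + 8
= 144 + 8 = 152
Res(f, g) = 152

152


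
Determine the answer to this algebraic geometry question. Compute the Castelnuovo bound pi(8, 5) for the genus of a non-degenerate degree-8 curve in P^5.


Castelnuovo's bound: write d - 1 = m(r-1) + epsilon with 0 <= epsilon < r-1.
d - 1 = 8 - 1 = 7
r - 1 = 5 - 1 = 4
7 = 1*4 + 3, so m = 1, epsilon = 3
pi(d, r) = m(m-1)(r-1)/2 + m*epsilon
= 1*0*4/2 + 1*3
= 0/2 + 3
= 0 + 3 = 3

3


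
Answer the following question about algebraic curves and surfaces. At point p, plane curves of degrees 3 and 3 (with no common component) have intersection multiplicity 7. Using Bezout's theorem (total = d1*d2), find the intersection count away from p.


By Bezout's theorem, the total intersection number is d1 * d2.
Total = 3 * 3 = 9
Intersection multiplicity at p = 7
Remaining intersections = 9 - 7 = 2

2


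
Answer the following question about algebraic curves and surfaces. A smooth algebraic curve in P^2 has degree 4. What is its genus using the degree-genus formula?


Using the genus formula for smooth plane curves:
g = (d-1)(d-2)/2
g = (4-1)(4-2)/2
g = 3*2/2
g = 6/2 = 3

3


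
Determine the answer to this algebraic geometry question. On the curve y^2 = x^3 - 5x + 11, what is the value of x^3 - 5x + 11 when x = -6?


Compute x^3 - 5x + 11 at x = -6:
x^3 = (-6)^3 = -216
(-5)*x = (-5)*(-6) = 30
Sum: -216 + 30 + 11 = -175

-175


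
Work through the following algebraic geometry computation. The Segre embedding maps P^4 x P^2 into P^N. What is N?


The Segre embedding maps P^m x P^n into P^N via
all products of coordinates from each factor.
N = (m+1)(n+1) - 1
N = (4+1)(2+1) - 1
N = 5*3 - 1
N = 15 - 1 = 14

14


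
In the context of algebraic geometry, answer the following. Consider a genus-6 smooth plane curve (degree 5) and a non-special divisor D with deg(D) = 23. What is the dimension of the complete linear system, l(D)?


First, compute the genus of a smooth plane curve of degree 5:
g = (d-1)(d-2)/2 = (5-1)(5-2)/2 = 6
For a non-special divisor D (i.e., h^1(D) = 0), Riemann-Roch gives:
l(D) = deg(D) - g + 1
Since deg(D) = 23 >= 2g - 1 = 11, D is non-special.
l(D) = 23 - 6 + 1 = 18

18


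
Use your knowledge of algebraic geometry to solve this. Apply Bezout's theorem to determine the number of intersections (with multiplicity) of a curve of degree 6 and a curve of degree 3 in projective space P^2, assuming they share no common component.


Bezout's theorem states the intersection count equals the product of degrees.
Intersection count = 6 * 3 = 18

18


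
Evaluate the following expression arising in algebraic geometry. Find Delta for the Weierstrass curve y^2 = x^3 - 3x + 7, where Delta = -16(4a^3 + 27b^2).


Compute each component:
4a^3 = 4*(-3)^3 = 4*(-27) = -108
27b^2 = 27*7^2 = 27*49 = 1323
4a^3 + 27b^2 = -108 + 1323 = 1215
Delta = -16*1215 = -19440

-19440


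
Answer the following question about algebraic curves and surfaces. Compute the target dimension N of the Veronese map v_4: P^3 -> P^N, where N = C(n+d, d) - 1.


The Veronese embedding v_d: P^n -> P^N maps each point to all
degree-d monomials in n+1 homogeneous coordinates.
N = C(n+d, d) - 1
N = C(3+4, 4) - 1
N = C(7, 4) - 1
C(7, 4) = 35
N = 35 - 1 = 34

34


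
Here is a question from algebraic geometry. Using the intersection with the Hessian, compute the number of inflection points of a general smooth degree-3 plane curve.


For a general smooth plane curve C of degree d, the inflection points are
the intersection of C with its Hessian curve, which has degree 3(d-2).
By Bezout, the total intersection number is d * 3(d-2) = 3 * 3 = 9.
For a general curve every flex is ordinary, so each contributes
multiplicity 1 to C·Hess(C), and the number of distinct inflection
points is 3d(d-2).
Inflection points = 3*3*(3-2) = 3*3*1 = 9

9


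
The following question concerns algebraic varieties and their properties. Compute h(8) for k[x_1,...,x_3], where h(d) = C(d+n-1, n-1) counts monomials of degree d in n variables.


The Hilbert function for the polynomial ring in 3 variables is:
h(d) = C(d+n-1, n-1)
h(8) = C(8+3-1, 3-1) = C(10, 2)
= 10! / (2! * 8!)
= 45

45


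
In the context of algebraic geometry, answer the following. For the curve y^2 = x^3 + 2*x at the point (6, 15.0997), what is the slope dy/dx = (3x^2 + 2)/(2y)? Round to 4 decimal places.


Using implicit differentiation of y^2 = x^3 + 2*x:
2y * dy/dx = 3x^2 + 2
dy/dx = (3x^2 + 2)/(2y)
Numerator: 3*6^2 + 2 = 110
Denominator: 2*15.0997 = 30.1994
dy/dx = 110/30.1994 = 3.6425

3.6425


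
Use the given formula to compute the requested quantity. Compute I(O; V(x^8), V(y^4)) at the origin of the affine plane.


The intersection multiplicity of V(x^a) and V(y^b) at the origin is:
I(O; V(x^8), V(y^4)) = dim_k(k[x,y]/(x^8, y^4))
A basis for k[x,y]/(x^8, y^4) is the set of monomials x^i * y^j
where 0 <= i < 8 and 0 <= j < 4.
The number of such monomials is 8 * 4 = 32

32


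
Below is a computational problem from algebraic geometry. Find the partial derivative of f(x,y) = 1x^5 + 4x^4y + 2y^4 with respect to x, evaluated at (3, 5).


df/dx = 5*1*x^4 + 4*4*x^3*y
At (3,5): 5*1*3^4 + 4*4*3^3*5
= 405 + 2160
= 2565

2565


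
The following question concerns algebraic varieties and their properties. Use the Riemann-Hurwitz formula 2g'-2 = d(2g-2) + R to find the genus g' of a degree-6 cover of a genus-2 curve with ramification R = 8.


Riemann-Hurwitz formula: 2g' - 2 = d(2g - 2) + R
Given: d = 6, g = 2, R = 8
2g' - 2 = 6*(2*2 - 2) + 8
2g' - 2 = 6*2 + 8
2g' - 2 = 12 + 8 = 20
2g' = 22
g' = 11

11


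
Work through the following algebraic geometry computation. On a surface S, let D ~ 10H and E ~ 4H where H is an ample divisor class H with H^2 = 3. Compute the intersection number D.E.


Using bilinearity of the intersection pairing on a surface S:
(aH).(bH) = ab * (H.H)
We have H^2 = 3.
D.E = (10H).(4H) = 10*4*3
= 40*3
= 120

120


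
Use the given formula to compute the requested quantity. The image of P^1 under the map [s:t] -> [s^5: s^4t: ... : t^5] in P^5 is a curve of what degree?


The rational normal curve in P^5 is the image of P^1 under the 5-uple Veronese.
A general hyperplane in P^5 pulls back to a degree-5 form on P^1, which has 5 zeros,
so the curve meets a general hyperplane in 5 points. Degree = 5.

5


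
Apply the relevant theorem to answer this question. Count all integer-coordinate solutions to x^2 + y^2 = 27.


Systematically check integer values of x where x^2 <= 27.
For each valid x, check if 27 - x^2 is a perfect square.
Total integer solutions found: 0

0


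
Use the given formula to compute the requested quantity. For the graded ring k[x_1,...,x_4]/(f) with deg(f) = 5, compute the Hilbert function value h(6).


For R = k[x_1,...,x_n]/(f) with f homogeneous of degree e:
The Hilbert series is (1 - t^e)/(1 - t)^n.
So h(d) = C(d+n-1, n-1) - C(d-e+n-1, n-1) for d >= e.
With n=4, e=5, d=6:
C(6+4-1, 4-1) = C(9, 3) = 84
C(6-5+4-1, 4-1) = C(4, 3) = 4
h(6) = 84 - 4 = 80

80


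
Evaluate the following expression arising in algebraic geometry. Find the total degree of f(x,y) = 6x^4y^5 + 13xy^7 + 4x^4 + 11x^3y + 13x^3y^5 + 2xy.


Examine each term for its total degree (sum of exponents).
  Term '6x^4y^5' has total degree 4+5 = 9.
  Term '13xy^7' has total degree 1+7 = 8.
  Term '4x^4' has total degree 4+0 = 4.
  Term '11x^3y' has total degree 3+1 = 4.
  Term '13x^3y^5' has total degree 3+5 = 8.
  Term '2xy' has total degree 1+1 = 2.
The maximum total degree among all terms is 9.

9


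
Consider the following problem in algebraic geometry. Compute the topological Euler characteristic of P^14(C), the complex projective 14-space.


The complex projective space P^14 has one cell in each even real dimension 0, 2, ..., 28.
The cohomology groups are H^{2k}(P^14) = Z for k = 0,...,14, and 0 otherwise.
Euler characteristic = sum of Betti numbers = 1 per even-dimensional cohomology group.
chi(P^14) = 14 + 1 = 15

15


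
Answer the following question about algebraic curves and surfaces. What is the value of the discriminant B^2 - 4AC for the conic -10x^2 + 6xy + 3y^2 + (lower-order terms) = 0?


The discriminant of a conic Ax^2 + Bxy + Cy^2 + ... = 0 is B^2 - 4AC.
B^2 = 6^2 = 36
4AC = 4*(-10)*3 = -120
Discriminant = 36 + 120 = 156

156


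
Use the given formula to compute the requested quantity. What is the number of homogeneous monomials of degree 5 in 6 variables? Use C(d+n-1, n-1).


The number of degree-5 monomials in 6 variables is C(d+n-1, n-1).
= C(5+6-1, 6-1) = C(10, 5)
= 252

252


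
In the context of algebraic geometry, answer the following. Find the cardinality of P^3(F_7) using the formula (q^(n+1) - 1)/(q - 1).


P^3(F_7) has (q^(n+1) - 1)/(q - 1) points.
= 7^3 + 7^2 + 7^1 + 7^0
= 343 + 49 + 7 + 1
= 400

400


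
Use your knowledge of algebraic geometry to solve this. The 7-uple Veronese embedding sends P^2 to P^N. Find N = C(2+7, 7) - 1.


The Veronese embedding v_d: P^n -> P^N maps each point to all
degree-d monomials in n+1 homogeneous coordinates.
N = C(n+d, d) - 1
N = C(2+7, 7) - 1
N = C(9, 7) - 1
C(9, 7) = 36
N = 36 - 1 = 35

35


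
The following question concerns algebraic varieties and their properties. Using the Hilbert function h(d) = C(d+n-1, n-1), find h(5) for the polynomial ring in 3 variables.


The Hilbert function for the polynomial ring in 3 variables is:
h(d) = C(d+n-1, n-1)
h(5) = C(5+3-1, 3-1) = C(7, 2)
= 7! / (2! * 5!)
= 21

21


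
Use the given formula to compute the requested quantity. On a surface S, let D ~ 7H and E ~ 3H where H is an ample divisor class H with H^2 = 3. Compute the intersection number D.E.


Using bilinearity of the intersection pairing on a surface S:
(aH).(bH) = ab * (H.H)
We have H^2 = 3.
D.E = (7H).(3H) = 7*3*3
= 21*3
= 63

63


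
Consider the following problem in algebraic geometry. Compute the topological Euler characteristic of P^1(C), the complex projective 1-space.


The complex projective space P^1 has one cell in each even real dimension 0, 2, ..., 2.
The cohomology groups are H^{2k}(P^1) = Z for k = 0,...,1, and 0 otherwise.
Euler characteristic = sum of Betti numbers = 1 per even-dimensional cohomology group.
chi(P^1) = 1 + 1 = 2

2


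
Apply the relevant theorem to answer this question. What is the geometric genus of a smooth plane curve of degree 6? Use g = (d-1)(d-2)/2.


Using the genus formula for smooth plane curves:
g = (d-1)(d-2)/2
g = (6-1)(6-2)/2
g = 5*4/2
g = 20/2 = 10

10


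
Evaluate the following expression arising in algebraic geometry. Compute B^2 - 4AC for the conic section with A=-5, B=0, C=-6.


The discriminant of a conic Ax^2 + Bxy + Cy^2 + ... = 0 is B^2 - 4AC.
B^2 = 0^2 = 0
4AC = 4*(-5)*(-6) = 120
Discriminant = 0 - 120 = -120

-120


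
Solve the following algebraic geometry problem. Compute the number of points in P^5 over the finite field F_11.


P^5(F_11) has (q^(n+1) - 1)/(q - 1) points.
= 11^5 + 11^4 + 11^3 + 11^2 + 11^1 + 11^0
= 161051 + 14641 + 1331 + 121 + 11 + 1
= 177156

177156


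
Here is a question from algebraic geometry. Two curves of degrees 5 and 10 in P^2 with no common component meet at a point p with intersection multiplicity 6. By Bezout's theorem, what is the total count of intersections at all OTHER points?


By Bezout's theorem, the total intersection number is d1 * d2.
Total = 5 * 10 = 50
Intersection multiplicity at p = 6
Remaining intersections = 50 - 6 = 44

44


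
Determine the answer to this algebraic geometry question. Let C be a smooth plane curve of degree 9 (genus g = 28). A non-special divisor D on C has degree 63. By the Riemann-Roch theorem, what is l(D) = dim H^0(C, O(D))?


First, compute the genus of a smooth plane curve of degree 9:
g = (d-1)(d-2)/2 = (9-1)(9-2)/2 = 28
For a non-special divisor D (i.e., h^1(D) = 0), Riemann-Roch gives:
l(D) = deg(D) - g + 1
Since deg(D) = 63 >= 2g - 1 = 55, D is non-special.
l(D) = 63 - 28 + 1 = 36

36


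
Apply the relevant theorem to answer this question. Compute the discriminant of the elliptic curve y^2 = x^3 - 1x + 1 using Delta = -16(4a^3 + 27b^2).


Compute each component:
4a^3 = 4*(-1)^3 = 4*(-1) = -4
27b^2 = 27*1^2 = 27*1 = 27
4a^3 + 27b^2 = -4 + 27 = 23
Delta = -16*23 = -368

-368
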